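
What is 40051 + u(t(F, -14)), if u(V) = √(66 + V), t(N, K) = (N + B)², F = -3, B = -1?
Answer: 40051 + √82 ≈ 40060.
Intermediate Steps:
t(N, K) = (-1 + N)² (t(N, K) = (N - 1)² = (-1 + N)²)
40051 + u(t(F, -14)) = 40051 + √(66 + (-1 - 3)²) = 40051 + √(66 + (-4)²) = 40051 + √(66 + 16) = 40051 + √82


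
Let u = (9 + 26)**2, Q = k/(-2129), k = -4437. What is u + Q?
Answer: 2612462/2129 ≈ 1227.1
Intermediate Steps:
Q = 4437/2129 (Q = -4437/(-2129) = -4437*(-1/2129) = 4437/2129 ≈ 2.0841)
u = 1225 (u = 35**2 = 1225)
u + Q = 1225 + 4437/2129 = 2612462/2129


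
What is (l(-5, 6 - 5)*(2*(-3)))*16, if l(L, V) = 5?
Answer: -480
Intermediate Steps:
(l(-5, 6 - 5)*(2*(-3)))*16 = (5*(2*(-3)))*16 = (5*(-6))*16 = -30*16 = -480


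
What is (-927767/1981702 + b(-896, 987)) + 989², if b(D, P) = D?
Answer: 1936567809183/1981702 ≈ 9.7722e+5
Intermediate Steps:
(-927767/1981702 + b(-896, 987)) + 989² = (-927767/1981702 - 896) + 989² = (-927767*1/1981702 - 896) + 978121 = (-927767/1981702 - 896) + 978121 = -1776532759/1981702 + 978121 = 1936567809183/1981702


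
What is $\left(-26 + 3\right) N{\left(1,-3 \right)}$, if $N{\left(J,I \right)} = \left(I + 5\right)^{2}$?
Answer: $-92$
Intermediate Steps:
$N{\left(J,I \right)} = \left(5 + I\right)^{2}$
$\left(-26 + 3\right) N{\left(1,-3 \right)} = \left(-26 + 3\right) \left(5 - 3\right)^{2} = - 23 \cdot 2^{2} = \left(-23\right) 4 = -92$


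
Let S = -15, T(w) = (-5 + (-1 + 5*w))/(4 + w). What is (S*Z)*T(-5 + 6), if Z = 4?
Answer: 12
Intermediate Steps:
T(w) = (-6 + 5*w)/(4 + w)
(S*Z)*T(-5 + 6) = (-15*4)*((-6 + 5*(-5 + 6))/(4 + (-5 + 6))) = -60*(-6 + 5*1)/(4 + 1) = -60*(-6 + 5)/5 = -12*(-1) = -60*(-1/5) = 12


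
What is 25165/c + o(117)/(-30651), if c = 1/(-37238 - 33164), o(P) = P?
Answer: -18101114893649/10217 ≈ -1.7717e+9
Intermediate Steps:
c = -1/70402 (c = 1/(-70402) = -1/70402 ≈ -1.4204e-5)
25165/c + o(117)/(-30651) = 25165/(-1/70402) + 117/(-30651) = 25165*(-70402) + 117*(-1/30651) = -1771666330 - 39/10217 = -18101114893649/10217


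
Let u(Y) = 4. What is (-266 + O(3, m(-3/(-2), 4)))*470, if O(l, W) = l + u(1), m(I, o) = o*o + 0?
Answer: -121730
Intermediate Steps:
m(I, o) = o² (m(I, o) = o² + 0 = o²)
O(l, W) = 4 + l (O(l, W) = l + 4 = 4 + l)
(-266 + O(3, m(-3/(-2), 4)))*470 = (-266 + (4 + 3))*470 = (-266 + 7)*470 = -259*470 = -121730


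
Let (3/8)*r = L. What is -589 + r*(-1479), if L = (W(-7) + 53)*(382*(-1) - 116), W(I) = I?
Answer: 90348563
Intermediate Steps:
L = -22908 (L = (-7 + 53)*(382*(-1) - 116) = 46*(-382 - 116) = 46*(-498) = -22908)
r = -61088 (r = (8/3)*(-22908) = -61088)
-589 + r*(-1479) = -589 - 61088*(-1479) = -589 + 90349152 = 90348563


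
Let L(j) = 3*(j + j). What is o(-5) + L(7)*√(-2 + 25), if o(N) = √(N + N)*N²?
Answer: 42*√23 + 25*I*√10 ≈ 201.42 + 79.057*I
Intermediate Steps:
L(j) = 6*j (L(j) = 3*(2*j) = 6*j)
o(N) = √2*N^(5/2) (o(N) = √(2*N)*N² = (√2*√N)*N² = √2*N^(5/2))
o(-5) + L(7)*√(-2 + 25) = √2*(-5)^(5/2) + (6*7)*√(-2 + 25) = √2*(25*I*√5) + 42*√23 = 25*I*√10 + 42*√23 = 42*√23 + 25*I*√10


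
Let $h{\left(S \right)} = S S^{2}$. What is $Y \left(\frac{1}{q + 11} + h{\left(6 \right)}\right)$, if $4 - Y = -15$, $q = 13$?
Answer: $\frac{98515}{24} \approx 4104.8$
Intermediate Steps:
$h{\left(S \right)} = S^{3}$
$Y = 19$ ($Y = 4 - -15 = 4 + 15 = 19$)
$Y \left(\frac{1}{q + 11} + h{\left(6 \right)}\right) = 19 \left(\frac{1}{13 + 11} + 6^{3}\right) = 19 \left(\frac{1}{24} + 216\right) = 19 \cdot \frac{5185}{24} = \frac{98515}{24}$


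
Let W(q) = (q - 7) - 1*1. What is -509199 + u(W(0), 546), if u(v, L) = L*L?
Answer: -211083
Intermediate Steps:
W(q) = -8 + q (W(q) = (-7 + q) - 1 = -8 + q)
u(v, L) = L**2
-509199 + u(W(0), 546) = -509199 + 546**2 = -509199 + 298116 = -211083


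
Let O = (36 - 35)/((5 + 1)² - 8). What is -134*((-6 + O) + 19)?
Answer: -24455/14 ≈ -1746.8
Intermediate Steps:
O = 1/28 (O = 1/(6² - 8) = 1/(36 - 8) = 1/28 ≈ 0.035714)
-134*((-6 + O) + 19) = -134*((-6 + 1/28) + 19) = -134*(-167/28 + 19) = -134*365/28 = -24455/14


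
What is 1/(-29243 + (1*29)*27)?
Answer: -1/28460 ≈ -3.5137e-5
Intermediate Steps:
1/(-29243 + (1*29)*27) = 1/(-29243 + 29*27) = 1/(-29243 + 783) = 1/(-28460) = -1/28460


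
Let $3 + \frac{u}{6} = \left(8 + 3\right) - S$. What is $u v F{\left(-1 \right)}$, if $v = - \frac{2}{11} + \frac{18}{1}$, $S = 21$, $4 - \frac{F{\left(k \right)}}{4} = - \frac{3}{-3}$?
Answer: $- \frac{183456}{11} \approx -16678.0$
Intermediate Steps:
$F{\left(k \right)} = 12$ ($F{\left(k \right)} = 16 - 4 \left(- \frac{3}{-3}\right) = 16 - 4 \left(\left(-3\right) \left(- \frac{1}{3}\right)\right) = 16 - 4 = 12$)
$u = -78$ ($u = -18 + 6 \left(\left(8 + 3\right) - 21\right) = -18 + 6 \left(11 - 21\right) = -18 + 6 \left(-10\right) = -18 - 60 = -78$)
$v = \frac{196}{11}$ ($v = \left(-2\right) \frac{1}{11} + 18 \cdot 1 = - \frac{2}{11} + 18 = \frac{196}{11} \approx 17.818$)
$u v F{\left(-1 \right)} = \left(-78\right) \frac{196}{11} \cdot 12 = \left(- \frac{15288}{11}\right) 12 = - \frac{183456}{11}$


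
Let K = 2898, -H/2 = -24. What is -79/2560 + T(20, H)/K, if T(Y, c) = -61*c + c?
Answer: -422319/412160 ≈ -1.0246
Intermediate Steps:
H = 48 (H = -2*(-24) = 48)
T(Y, c) = -60*c
-79/2560 + T(20, H)/K = -79/2560 - 60*48/2898 = -79*1/2560 - 2880*1/2898 = -79/2560 - 160/161 = -422319/412160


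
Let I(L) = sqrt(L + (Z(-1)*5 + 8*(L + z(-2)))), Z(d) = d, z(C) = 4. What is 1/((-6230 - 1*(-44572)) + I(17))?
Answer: 19171/735054392 - 3*sqrt(5)/735054392 ≈ 2.6072e-5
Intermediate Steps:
I(L) = sqrt(27 + 9*L) (I(L) = sqrt(L + (-1*5 + 8*(L + 4))) = sqrt(L + (-5 + 8*(4 + L))) = sqrt(L + (-5 + (32 + 8*L))) = sqrt(L + (27 + 8*L)) = sqrt(27 + 9*L))
1/((-6230 - 1*(-44572)) + I(17)) = 1/((-6230 - 1*(-44572)) + 3*sqrt(3 + 17)) = 1/((-6230 + 44572) + 3*sqrt(20)) = 1/(38342 + 3*(2*sqrt(5))) = 1/(38342 + 6*sqrt(5))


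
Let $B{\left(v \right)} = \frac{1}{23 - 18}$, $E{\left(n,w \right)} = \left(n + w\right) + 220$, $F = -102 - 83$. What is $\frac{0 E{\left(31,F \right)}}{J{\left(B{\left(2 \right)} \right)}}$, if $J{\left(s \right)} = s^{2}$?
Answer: $0$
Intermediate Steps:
$F = -185$
$E{\left(n,w \right)} = 220 + n + w$
$B{\left(v \right)} = \frac{1}{5}$
$\frac{0 E{\left(31,F \right)}}{J{\left(B{\left(2 \right)} \right)}} = \frac{0 \left(220 + 31 - 185\right)}{\left(\frac{1}{5}\right)^{2}} = 0 \cdot 66 \frac{1}{\frac{1}{25}} = 0 \cdot 25 = 0$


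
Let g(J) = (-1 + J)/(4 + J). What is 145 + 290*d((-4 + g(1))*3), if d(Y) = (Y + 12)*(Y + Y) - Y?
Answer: 3625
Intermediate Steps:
g(J) = (-1 + J)/(4 + J)
d(Y) = -Y + 2*Y*(12 + Y) (d(Y) = (12 + Y)*(2*Y) - Y = 2*Y*(12 + Y) - Y = -Y + 2*Y*(12 + Y))
145 + 290*d((-4 + g(1))*3) = 145 + 290*(((-4 + (-1 + 1)/(4 + 1))*3)*(23 + 2*((-4 + (-1 + 1)/(4 + 1))*3))) = 145 + 290*(((-4 + 0/5)*3)*(23 + 2*((-4 + 0/5)*3))) = 145 + 290*(((-4 + (⅕)*0)*3)*(23 + 2*((-4 + (⅕)*0)*3))) = 145 + 290*(((-4 + 0)*3)*(23 + 2*((-4 + 0)*3))) = 145 + 290*((-4*3)*(23 + 2*(-4*3))) = 145 + 290*(-12*(23 + 2*(-12))) = 145 + 290*(-12*(23 - 24)) = 145 + 290*(-12*(-1)) = 145 + 290*12 = 145 + 3480 = 3625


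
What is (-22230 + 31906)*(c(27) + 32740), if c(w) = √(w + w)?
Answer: 316792240 + 29028*√6 ≈ 3.1686e+8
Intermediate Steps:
c(w) = √2*√w (c(w) = √(2*w) = √2*√w)
(-22230 + 31906)*(c(27) + 32740) = (-22230 + 31906)*(√2*√27 + 32740) = 9676*(√2*(3*√3) + 32740) = 9676*(3*√6 + 32740) = 9676*(32740 + 3*√6) = 316792240 + 29028*√6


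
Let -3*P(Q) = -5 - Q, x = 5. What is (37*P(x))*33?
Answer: 4070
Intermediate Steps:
P(Q) = 5/3 + Q/3 (P(Q) = -(-5 - Q)/3 = 5/3 + Q/3)
(37*P(x))*33 = (37*(5/3 + (⅓)*5))*33 = (37*(5/3 + 5/3))*33 = (37*(10/3))*33 = (370/3)*33 = 4070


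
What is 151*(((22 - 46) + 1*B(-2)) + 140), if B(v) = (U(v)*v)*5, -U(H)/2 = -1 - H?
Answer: 20536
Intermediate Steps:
U(H) = 2 + 2*H (U(H) = -2*(-1 - H) = 2 + 2*H)
B(v) = 5*v*(2 + 2*v) (B(v) = ((2 + 2*v)*v)*5 = (v*(2 + 2*v))*5 = 5*v*(2 + 2*v))
151*(((22 - 46) + 1*B(-2)) + 140) = 151*(((22 - 46) + 1*(10*(-2)*(1 - 2))) + 140) = 151*((-24 + 1*(10*(-2)*(-1))) + 140) = 151*((-24 + 1*20) + 140) = 151*((-24 + 20) + 140) = 151*(-4 + 140) = 151*136 = 20536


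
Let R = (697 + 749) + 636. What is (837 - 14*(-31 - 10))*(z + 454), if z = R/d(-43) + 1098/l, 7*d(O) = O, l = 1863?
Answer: 1452599102/8901 ≈ 1.6320e+5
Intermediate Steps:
d(O) = O/7
R = 2082 (R = 1446 + 636 = 2082)
z = -3011572/8901 (z = 2082/(((1/7)*(-43))) + 1098/1863 = 2082/(-43/7) + 1098*(1/1863) = 2082*(-7/43) + 122/207 = -14574/43 + 122/207 = -3011572/8901 ≈ -338.34)
(837 - 14*(-31 - 10))*(z + 454) = (837 - 14*(-31 - 10))*(-3011572/8901 + 454) = (837 - 14*(-41))*(1029482/8901) = (837 + 574)*(1029482/8901) = 1411*(1029482/8901) = 1452599102/8901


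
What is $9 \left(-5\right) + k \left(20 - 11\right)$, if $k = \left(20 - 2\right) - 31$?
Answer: $-162$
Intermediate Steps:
$k = -13$ ($k = 18 - 31 = -13$)
$9 \left(-5\right) + k \left(20 - 11\right) = 9 \left(-5\right) - 13 \left(20 - 11\right) = -45 - 117 = -162$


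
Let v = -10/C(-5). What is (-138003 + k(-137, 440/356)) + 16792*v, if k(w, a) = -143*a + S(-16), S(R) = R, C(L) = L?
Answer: -9310445/89 ≈ -1.0461e+5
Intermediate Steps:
v = 2 (v = -10/(-5) = -10*(-⅕) = 2)
k(w, a) = -16 - 143*a (k(w, a) = -143*a - 16 = -16 - 143*a)
(-138003 + k(-137, 440/356)) + 16792*v = (-138003 + (-16 - 62920/356)) + 16792*2 = (-138003 + (-16 - 62920/356)) + 33584 = (-138003 + (-16 - 143*110/89)) + 33584 = (-138003 + (-16 - 15730/89)) + 33584 = (-138003 - 17154/89) + 33584 = -12299421/89 + 33584 = -9310445/89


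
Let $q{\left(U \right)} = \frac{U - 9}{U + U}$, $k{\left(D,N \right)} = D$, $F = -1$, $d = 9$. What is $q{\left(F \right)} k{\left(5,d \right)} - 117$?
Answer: $-92$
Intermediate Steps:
$q{\left(U \right)} = \frac{-9 + U}{2 U}$
$q{\left(F \right)} k{\left(5,d \right)} - 117 = \frac{-9 - 1}{2 \left(-1\right)} 5 - 117 = \frac{1}{2} \left(-1\right) \left(-10\right) 5 - 117 = 5 \cdot 5 - 117 = 25 - 117 = -92$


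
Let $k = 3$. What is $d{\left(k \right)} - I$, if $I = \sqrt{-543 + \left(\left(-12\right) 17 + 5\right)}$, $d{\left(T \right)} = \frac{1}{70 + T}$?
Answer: $\frac{1}{73} - i \sqrt{742} \approx 0.013699 - 27.24 i$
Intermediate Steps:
$I = i \sqrt{742}$ ($I = \sqrt{-543 + \left(-204 + 5\right)} = \sqrt{-543 - 199} = \sqrt{-742} = i \sqrt{742} \approx 27.24 i$)
$d{\left(k \right)} - I = \frac{1}{70 + 3} - i \sqrt{742} = \frac{1}{73} - i \sqrt{742}$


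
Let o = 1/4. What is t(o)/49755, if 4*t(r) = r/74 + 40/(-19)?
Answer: -11821/1119288480 ≈ -1.0561e-5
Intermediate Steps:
o = ¼ ≈ 0.25000
t(r) = -10/19 + r/296 (t(r) = (r/74 + 40/(-19))/4 = (r*(1/74) + 40*(-1/19))/4 = (r/74 - 40/19)/4 = (-40/19 + r/74)/4 = -10/19 + r/296)
t(o)/49755 = (-10/19 + (1/296)*(¼))/49755 = (-10/19 + 1/1184)*(1/49755) = -11821/22496*1/49755 = -11821/1119288480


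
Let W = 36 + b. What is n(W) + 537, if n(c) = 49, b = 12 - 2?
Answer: 586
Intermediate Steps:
b = 10
W = 46 (W = 36 + 10 = 46)
n(W) + 537 = 49 + 537 = 586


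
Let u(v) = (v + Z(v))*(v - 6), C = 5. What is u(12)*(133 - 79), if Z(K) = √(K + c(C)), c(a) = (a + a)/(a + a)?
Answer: 3888 + 324*√13 ≈ 5056.2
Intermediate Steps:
c(a) = 1 (c(a) = (2*a)/((2*a)) = (2*a)*(1/(2*a)) = 1)
Z(K) = √(1 + K) (Z(K) = √(K + 1) = √(1 + K))
u(v) = (-6 + v)*(v + √(1 + v)) (u(v) = (v + √(1 + v))*(v - 6) = (v + √(1 + v))*(-6 + v) = (-6 + v)*(v + √(1 + v)))
u(12)*(133 - 79) = (12² - 6*12 - 6*√(1 + 12) + 12*√(1 + 12))*(133 - 79) = (144 - 72 - 6*√13 + 12*√13)*54 = (72 + 6*√13)*54 = 3888 + 324*√13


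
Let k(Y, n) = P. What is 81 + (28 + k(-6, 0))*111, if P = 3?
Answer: 3522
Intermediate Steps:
k(Y, n) = 3
81 + (28 + k(-6, 0))*111 = 81 + (28 + 3)*111 = 81 + 31*111 = 81 + 3441 = 3522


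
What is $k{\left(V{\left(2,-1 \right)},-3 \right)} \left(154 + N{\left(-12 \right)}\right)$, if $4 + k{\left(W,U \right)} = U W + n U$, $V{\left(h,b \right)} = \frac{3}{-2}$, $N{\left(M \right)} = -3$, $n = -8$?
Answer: $\frac{7399}{2} \approx 3699.5$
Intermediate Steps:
$V{\left(h,b \right)} = - \frac{3}{2}$ ($V{\left(h,b \right)} = 3 \left(- \frac{1}{2}\right) = - \frac{3}{2}$)
$k{\left(W,U \right)} = -4 - 8 U + U W$ ($k{\left(W,U \right)} = -4 + \left(U W - 8 U\right) = -4 + \left(- 8 U + U W\right) = -4 - 8 U + U W$)
$k{\left(V{\left(2,-1 \right)},-3 \right)} \left(154 + N{\left(-12 \right)}\right) = \left(-4 - -24 - - \frac{9}{2}\right) \left(154 - 3\right) = \left(-4 + 24 + \frac{9}{2}\right) 151 = \frac{49}{2} \cdot 151 = \frac{7399}{2}$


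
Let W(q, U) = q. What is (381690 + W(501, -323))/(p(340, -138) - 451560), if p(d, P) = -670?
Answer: -382191/452230 ≈ -0.84513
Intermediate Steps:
(381690 + W(501, -323))/(p(340, -138) - 451560) = (381690 + 501)/(-670 - 451560) = 382191/(-452230) = 382191*(-1/452230) = -382191/452230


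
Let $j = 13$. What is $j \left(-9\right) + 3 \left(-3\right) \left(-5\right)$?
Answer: $-72$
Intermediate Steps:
$j \left(-9\right) + 3 \left(-3\right) \left(-5\right) = 13 \left(-9\right) + 3 \left(-3\right) \left(-5\right) = -117 - -45 = -117 + 45 = -72$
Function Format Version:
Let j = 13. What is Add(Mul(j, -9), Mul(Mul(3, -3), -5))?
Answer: -72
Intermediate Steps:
Add(Mul(j, -9), Mul(Mul(3, -3), -5)) = Add(Mul(13, -9), Mul(Mul(3, -3), -5)) = Add(-117, Mul(-9, -5)) = Add(-117, 45) = -72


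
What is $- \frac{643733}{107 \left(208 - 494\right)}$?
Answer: $\frac{643733}{30602} \approx 21.036$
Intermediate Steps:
$- \frac{643733}{107 \left(208 - 494\right)} = - \frac{643733}{107 \left(-286\right)} = - \frac{643733}{-30602} = \left(-643733\right) \left(- \frac{1}{30602}\right) = \frac{643733}{30602}$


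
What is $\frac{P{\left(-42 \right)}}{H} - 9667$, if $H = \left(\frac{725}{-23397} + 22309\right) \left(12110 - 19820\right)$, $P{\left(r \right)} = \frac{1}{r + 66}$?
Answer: $- \frac{311225919673738679}{32194674632640} \approx -9667.0$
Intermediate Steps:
$P{\left(r \right)} = \frac{1}{66 + r}$
$H = - \frac{1341444776360}{7799}$ ($H = \left(725 \left(- \frac{1}{23397}\right) + 22309\right) \left(-7710\right) = \left(- \frac{725}{23397} + 22309\right) \left(-7710\right) = \frac{521962948}{23397} \left(-7710\right) = - \frac{1341444776360}{7799} \approx -1.72 \cdot 10^{8}$)
$\frac{P{\left(-42 \right)}}{H} - 9667 = \frac{1}{\left(66 - 42\right) \left(- \frac{1341444776360}{7799}\right)} - 9667 = \frac{1}{24} \left(- \frac{7799}{1341444776360}\right) - 9667 = - \frac{7799}{32194674632640} - 9667 = - \frac{311225919673738679}{32194674632640}$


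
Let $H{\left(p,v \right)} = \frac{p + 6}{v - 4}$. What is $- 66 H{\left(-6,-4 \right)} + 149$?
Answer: $149$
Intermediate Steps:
$H{\left(p,v \right)} = \frac{6 + p}{-4 + v}$
$- 66 H{\left(-6,-4 \right)} + 149 = - 66 \frac{6 - 6}{-4 - 4} + 149 = - 66 \frac{1}{-8} \cdot 0 + 149 = - 66 \left(\left(- \frac{1}{8}\right) 0\right) + 149 = \left(-66\right) 0 + 149 = 0 + 149 = 149$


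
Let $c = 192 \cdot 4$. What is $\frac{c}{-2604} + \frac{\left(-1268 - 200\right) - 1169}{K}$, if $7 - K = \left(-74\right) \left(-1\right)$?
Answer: $\frac{567941}{14539} \approx 39.063$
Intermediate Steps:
$c = 768$
$K = -67$ ($K = 7 - \left(-74\right) \left(-1\right) = 7 - 74 = -67$)
$\frac{c}{-2604} + \frac{\left(-1268 - 200\right) - 1169}{K} = \frac{768}{-2604} + \frac{\left(-1268 - 200\right) - 1169}{-67} = 768 \left(- \frac{1}{2604}\right) + \left(\left(-1268 - 200\right) - 1169\right) \left(- \frac{1}{67}\right) = - \frac{64}{217} + \left(-1468 - 1169\right) \left(- \frac{1}{67}\right) = - \frac{64}{217} - - \frac{2637}{67} = - \frac{64}{217} + \frac{2637}{67} = \frac{567941}{14539}$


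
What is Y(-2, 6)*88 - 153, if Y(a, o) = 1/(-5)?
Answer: -853/5 ≈ -170.60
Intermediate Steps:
Y(a, o) = -⅕ (Y(a, o) = 1*(-⅕) = -⅕)
Y(-2, 6)*88 - 153 = -⅕*88 - 153 = -88/5 - 153 = -853/5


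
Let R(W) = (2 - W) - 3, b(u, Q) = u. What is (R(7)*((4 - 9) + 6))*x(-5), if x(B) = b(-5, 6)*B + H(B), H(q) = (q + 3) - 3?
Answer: -160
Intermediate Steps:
H(q) = q (H(q) = (3 + q) - 3 = q)
x(B) = -4*B (x(B) = -5*B + B = -4*B)
R(W) = -1 - W
(R(7)*((4 - 9) + 6))*x(-5) = ((-1 - 1*7)*((4 - 9) + 6))*(-4*(-5)) = ((-1 - 7)*(-5 + 6))*20 = -8*1*20 = -8*20 = -160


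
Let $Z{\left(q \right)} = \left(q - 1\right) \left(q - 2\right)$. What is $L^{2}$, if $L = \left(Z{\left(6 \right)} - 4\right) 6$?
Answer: $9216$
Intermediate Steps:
$Z{\left(q \right)} = \left(-1 + q\right) \left(-2 + q\right)$
$L = 96$ ($L = \left(\left(2 + 6^{2} - 18\right) - 4\right) 6 = \left(\left(2 + 36 - 18\right) - 4\right) 6 = \left(20 - 4\right) 6 = 16 \cdot 6 = 96$)
$L^{2} = 96^{2} = 9216$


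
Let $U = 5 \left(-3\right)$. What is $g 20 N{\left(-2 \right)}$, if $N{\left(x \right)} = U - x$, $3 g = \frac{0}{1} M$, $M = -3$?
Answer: $0$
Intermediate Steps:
$U = -15$
$g = 0$ ($g = \frac{\frac{0}{1} \left(-3\right)}{3} = \frac{0 \cdot 1 \left(-3\right)}{3} = \frac{0 \left(-3\right)}{3} = \frac{1}{3} \cdot 0 = 0$)
$N{\left(x \right)} = -15 - x$
$g 20 N{\left(-2 \right)} = 0 \cdot 20 \left(-15 - -2\right) = 0 \left(-15 + 2\right) = 0 \left(-13\right) = 0$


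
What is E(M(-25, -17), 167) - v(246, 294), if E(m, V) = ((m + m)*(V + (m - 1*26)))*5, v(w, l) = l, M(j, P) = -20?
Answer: -24494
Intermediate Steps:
E(m, V) = 10*m*(-26 + V + m) (E(m, V) = ((2*m)*(V + (m - 26)))*5 = ((2*m)*(V + (-26 + m)))*5 = ((2*m)*(-26 + V + m))*5 = (2*m*(-26 + V + m))*5 = 10*m*(-26 + V + m))
E(M(-25, -17), 167) - v(246, 294) = 10*(-20)*(-26 + 167 - 20) - 1*294 = 10*(-20)*121 - 294 = -24200 - 294 = -24494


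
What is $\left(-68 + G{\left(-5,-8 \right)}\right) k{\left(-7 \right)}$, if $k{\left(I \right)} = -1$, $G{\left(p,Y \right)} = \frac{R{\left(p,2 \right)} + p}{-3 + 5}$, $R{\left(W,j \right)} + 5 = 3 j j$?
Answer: $67$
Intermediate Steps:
$R{\left(W,j \right)} = -5 + 3 j^{2}$ ($R{\left(W,j \right)} = -5 + 3 j j = -5 + 3 j^{2}$)
$G{\left(p,Y \right)} = \frac{7}{2} + \frac{p}{2}$ ($G{\left(p,Y \right)} = \frac{\left(-5 + 3 \cdot 2^{2}\right) + p}{-3 + 5} = \frac{\left(-5 + 3 \cdot 4\right) + p}{2} = \left(\left(-5 + 12\right) + p\right) \frac{1}{2} = \left(7 + p\right) \frac{1}{2} = \frac{7}{2} + \frac{p}{2}$)
$\left(-68 + G{\left(-5,-8 \right)}\right) k{\left(-7 \right)} = \left(-68 + \left(\frac{7}{2} + \frac{1}{2} \left(-5\right)\right)\right) \left(-1\right) = \left(-68 + \left(\frac{7}{2} - \frac{5}{2}\right)\right) \left(-1\right) = \left(-68 + 1\right) \left(-1\right) = \left(-67\right) \left(-1\right) = 67$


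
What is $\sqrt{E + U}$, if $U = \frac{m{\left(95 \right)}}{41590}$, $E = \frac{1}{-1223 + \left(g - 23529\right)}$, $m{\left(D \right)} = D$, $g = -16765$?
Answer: $\frac{\sqrt{29948705841670}}{115112802} \approx 0.047541$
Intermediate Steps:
$E = - \frac{1}{41517}$ ($E = \frac{1}{-1223 - 40294} = \frac{1}{-41517} = - \frac{1}{41517} \approx -2.4087 \cdot 10^{-5}$)
$U = \frac{19}{8318}$ ($U = \frac{95}{41590} = 95 \cdot \frac{1}{41590} = \frac{19}{8318} \approx 0.0022842$)
$\sqrt{E + U} = \sqrt{- \frac{1}{41517} + \frac{19}{8318}} = \sqrt{\frac{780505}{345338406}} = \frac{\sqrt{29948705841670}}{115112802}$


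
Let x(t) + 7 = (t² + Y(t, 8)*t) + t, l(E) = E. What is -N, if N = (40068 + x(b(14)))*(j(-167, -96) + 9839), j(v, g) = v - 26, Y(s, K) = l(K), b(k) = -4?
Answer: -386235486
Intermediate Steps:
Y(s, K) = K
x(t) = -7 + t² + 9*t (x(t) = -7 + ((t² + 8*t) + t) = -7 + (t² + 9*t) = -7 + t² + 9*t)
j(v, g) = -26 + v
N = 386235486 (N = (40068 + (-7 + (-4)² + 9*(-4)))*((-26 - 167) + 9839) = (40068 + (-7 + 16 - 36))*(-193 + 9839) = (40068 - 27)*9646 = 40041*9646 = 386235486)
-N = -1*386235486 = -386235486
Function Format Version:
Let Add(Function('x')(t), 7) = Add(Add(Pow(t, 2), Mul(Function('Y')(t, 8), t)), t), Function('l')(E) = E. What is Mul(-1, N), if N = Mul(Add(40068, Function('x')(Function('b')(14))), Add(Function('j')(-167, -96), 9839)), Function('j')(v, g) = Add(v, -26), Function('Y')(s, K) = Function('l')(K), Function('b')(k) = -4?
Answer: -386235486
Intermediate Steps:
Function('Y')(s, K) = K
Function('x')(t) = Add(-7, Pow(t, 2), Mul(9, t)) (Function('x')(t) = Add(-7, Add(Add(Pow(t, 2), Mul(8, t)), t)) = Add(-7, Add(Pow(t, 2), Mul(9, t))) = Add(-7, Pow(t, 2), Mul(9, t)))
Function('j')(v, g) = Add(-26, v)
N = 386235486 (N = Mul(Add(40068, Add(-7, Pow(-4, 2), Mul(9, -4))), Add(Add(-26, -167), 9839)) = Mul(Add(40068, Add(-7, 16, -36)), Add(-193, 9839)) = Mul(Add(40068, -27), 9646) = Mul(40041, 9646) = 386235486)
Mul(-1, N) = Mul(-1, 386235486) = -386235486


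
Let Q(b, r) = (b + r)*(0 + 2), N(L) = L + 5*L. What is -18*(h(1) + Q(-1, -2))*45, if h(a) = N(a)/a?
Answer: 0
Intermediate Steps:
N(L) = 6*L
Q(b, r) = 2*b + 2*r (Q(b, r) = (b + r)*2 = 2*b + 2*r)
h(a) = 6 (h(a) = (6*a)/a = 6)
-18*(h(1) + Q(-1, -2))*45 = -18*(6 + (2*(-1) + 2*(-2)))*45 = -18*(6 + (-2 - 4))*45 = -18*(6 - 6)*45 = -18*0*45 = 0*45 = 0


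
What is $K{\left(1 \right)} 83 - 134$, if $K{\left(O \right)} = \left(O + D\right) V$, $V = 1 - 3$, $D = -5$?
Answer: $530$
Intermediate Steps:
$V = -2$
$K{\left(O \right)} = 10 - 2 O$ ($K{\left(O \right)} = \left(O - 5\right) \left(-2\right) = \left(-5 + O\right) \left(-2\right) = 10 - 2 O$)
$K{\left(1 \right)} 83 - 134 = \left(10 - 2\right) 83 - 134 = 8 \cdot 83 - 134 = 664 - 134 = 530$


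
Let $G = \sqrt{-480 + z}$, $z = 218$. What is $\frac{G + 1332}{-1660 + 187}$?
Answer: $- \frac{444}{491} - \frac{i \sqrt{262}}{1473} \approx -0.90428 - 0.010989 i$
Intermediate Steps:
$G = i \sqrt{262}$ ($G = \sqrt{-480 + 218} = \sqrt{-262} = i \sqrt{262} \approx 16.186 i$)
$\frac{G + 1332}{-1660 + 187} = \frac{i \sqrt{262} + 1332}{-1660 + 187} = \frac{1332 + i \sqrt{262}}{-1473} = \left(1332 + i \sqrt{262}\right) \left(- \frac{1}{1473}\right) = - \frac{444}{491} - \frac{i \sqrt{262}}{1473}$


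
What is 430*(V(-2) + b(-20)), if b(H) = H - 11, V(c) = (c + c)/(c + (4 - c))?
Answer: -13760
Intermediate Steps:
V(c) = c/2 (V(c) = (2*c)/4 = (2*c)*(¼) = c/2)
b(H) = -11 + H
430*(V(-2) + b(-20)) = 430*((½)*(-2) + (-11 - 20)) = 430*(-1 - 31) = 430*(-32) = -13760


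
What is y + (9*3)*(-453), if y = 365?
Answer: -11866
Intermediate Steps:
y + (9*3)*(-453) = 365 + (9*3)*(-453) = 365 + 27*(-453) = 365 - 12231 = -11866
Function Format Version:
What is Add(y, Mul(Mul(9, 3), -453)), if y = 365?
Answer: -11866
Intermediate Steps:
Add(y, Mul(Mul(9, 3), -453)) = Add(365, Mul(Mul(9, 3), -453)) = Add(365, Mul(27, -453)) = Add(365, -12231) = -11866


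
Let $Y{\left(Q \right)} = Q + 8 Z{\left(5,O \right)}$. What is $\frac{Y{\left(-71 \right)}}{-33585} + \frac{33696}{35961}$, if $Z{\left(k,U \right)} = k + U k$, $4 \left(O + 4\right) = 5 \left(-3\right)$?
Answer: $\frac{381314287}{402583395} \approx 0.94717$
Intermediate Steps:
$O = - \frac{31}{4}$ ($O = -4 + \frac{5 \left(-3\right)}{4} = -4 + \frac{1}{4} \left(-15\right) = -4 - \frac{15}{4} = - \frac{31}{4} \approx -7.75$)
$Y{\left(Q \right)} = -270 + Q$ ($Y{\left(Q \right)} = Q + 8 \cdot 5 \left(1 - \frac{31}{4}\right) = Q + 8 \cdot 5 \left(- \frac{27}{4}\right) = Q + 8 \left(- \frac{135}{4}\right) = Q - 270 = -270 + Q$)
$\frac{Y{\left(-71 \right)}}{-33585} + \frac{33696}{35961} = \frac{-270 - 71}{-33585} + \frac{33696}{35961} = \left(-341\right) \left(- \frac{1}{33585}\right) + 33696 \cdot \frac{1}{35961} = \frac{341}{33585} + \frac{11232}{11987} = \frac{381314287}{402583395}$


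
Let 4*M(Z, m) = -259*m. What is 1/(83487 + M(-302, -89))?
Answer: 4/356999 ≈ 1.1205e-5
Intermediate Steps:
M(Z, m) = -259*m/4 (M(Z, m) = (-259*m)/4 = -259*m/4)
1/(83487 + M(-302, -89)) = 1/(83487 - 259/4*(-89)) = 1/(83487 + 23051/4) = 1/(356999/4) = 4/356999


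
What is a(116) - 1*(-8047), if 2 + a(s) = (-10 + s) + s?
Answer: 8267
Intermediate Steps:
a(s) = -12 + 2*s (a(s) = -2 + ((-10 + s) + s) = -2 + (-10 + 2*s) = -12 + 2*s)
a(116) - 1*(-8047) = (-12 + 2*116) - 1*(-8047) = (-12 + 232) + 8047 = 220 + 8047 = 8267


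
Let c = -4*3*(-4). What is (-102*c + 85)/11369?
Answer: -4811/11369 ≈ -0.42317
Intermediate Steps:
c = 48 (c = -12*(-4) = 48)
(-102*c + 85)/11369 = (-102*48 + 85)/11369 = (-4896 + 85)*(1/11369) = -4811*1/11369 = -4811/11369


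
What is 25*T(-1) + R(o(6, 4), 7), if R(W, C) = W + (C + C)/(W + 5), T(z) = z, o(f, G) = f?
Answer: -195/11 ≈ -17.727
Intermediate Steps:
R(W, C) = W + 2*C/(5 + W) (R(W, C) = W + (2*C)/(5 + W) = W + 2*C/(5 + W))
25*T(-1) + R(o(6, 4), 7) = 25*(-1) + (6² + 2*7 + 5*6)/(5 + 6) = -25 + (36 + 14 + 30)/11 = -25 + (1/11)*80 = -25 + 80/11 = -195/11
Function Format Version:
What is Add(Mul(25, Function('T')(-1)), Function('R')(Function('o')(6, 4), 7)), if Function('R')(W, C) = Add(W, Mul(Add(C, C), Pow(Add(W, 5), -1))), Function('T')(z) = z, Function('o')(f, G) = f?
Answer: Rational(-195, 11) ≈ -17.727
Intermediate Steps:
Function('R')(W, C) = Add(W, Mul(2, C, Pow(Add(5, W), -1))) (Function('R')(W, C) = Add(W, Mul(Mul(2, C), Pow(Add(5, W), -1))) = Add(W, Mul(2, C, Pow(Add(5, W), -1))))
Add(Mul(25, Function('T')(-1)), Function('R')(Function('o')(6, 4), 7)) = Add(Mul(25, -1), Mul(Pow(Add(5, 6), -1), Add(Pow(6, 2), Mul(2, 7), Mul(5, 6)))) = Add(-25, Mul(Pow(11, -1), Add(36, 14, 30))) = Add(-25, Mul(Rational(1, 11), 80)) = Add(-25, Rational(80, 11)) = Rational(-195, 11)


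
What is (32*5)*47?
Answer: 7520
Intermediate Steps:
(32*5)*47 = 160*47 = 7520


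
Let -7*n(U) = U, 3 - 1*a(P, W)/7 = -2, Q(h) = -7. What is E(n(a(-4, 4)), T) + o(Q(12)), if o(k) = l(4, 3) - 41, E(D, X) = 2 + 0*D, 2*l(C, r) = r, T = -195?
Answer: -75/2 ≈ -37.500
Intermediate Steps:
a(P, W) = 35 (a(P, W) = 21 - 7*(-2) = 21 + 14 = 35)
n(U) = -U/7
l(C, r) = r/2
E(D, X) = 2 (E(D, X) = 2 + 0 = 2)
o(k) = -79/2 (o(k) = (½)*3 - 41 = 3/2 - 41 = -79/2)
E(n(a(-4, 4)), T) + o(Q(12)) = 2 - 79/2 = -75/2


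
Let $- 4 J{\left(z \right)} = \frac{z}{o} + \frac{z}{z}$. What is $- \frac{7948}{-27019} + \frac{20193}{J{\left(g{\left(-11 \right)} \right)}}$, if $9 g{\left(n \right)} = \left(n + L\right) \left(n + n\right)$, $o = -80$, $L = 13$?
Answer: $- \frac{392826642172}{5160629} \approx -76120.0$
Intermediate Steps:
$g{\left(n \right)} = \frac{2 n \left(13 + n\right)}{9}$ ($g{\left(n \right)} = \frac{\left(n + 13\right) \left(n + n\right)}{9} = \frac{\left(13 + n\right) 2 n}{9} = \frac{2 n \left(13 + n\right)}{9}$)
$J{\left(z \right)} = - \frac{1}{4} + \frac{z}{320}$ ($J{\left(z \right)} = - \frac{\frac{z}{-80} + \frac{z}{z}}{4} = - \frac{z \left(- \frac{1}{80}\right) + 1}{4} = - \frac{- \frac{z}{80} + 1}{4} = - \frac{1 - \frac{z}{80}}{4} = - \frac{1}{4} + \frac{z}{320}$)
$- \frac{7948}{-27019} + \frac{20193}{J{\left(g{\left(-11 \right)} \right)}} = - \frac{7948}{-27019} + \frac{20193}{- \frac{1}{4} + \frac{\frac{2}{9} \left(-11\right) \left(13 - 11\right)}{320}} = \left(-7948\right) \left(- \frac{1}{27019}\right) + \frac{20193}{- \frac{1}{4} + \frac{\frac{2}{9} \left(-11\right) 2}{320}} = \frac{7948}{27019} + \frac{20193}{- \frac{1}{4} + \frac{1}{320} \left(- \frac{44}{9}\right)} = \frac{7948}{27019} + \frac{20193}{- \frac{1}{4} - \frac{11}{720}} = \frac{7948}{27019} + \frac{20193}{- \frac{191}{720}} = \frac{7948}{27019} + 20193 \left(- \frac{720}{191}\right) = \frac{7948}{27019} - \frac{14538960}{191} = - \frac{392826642172}{5160629}$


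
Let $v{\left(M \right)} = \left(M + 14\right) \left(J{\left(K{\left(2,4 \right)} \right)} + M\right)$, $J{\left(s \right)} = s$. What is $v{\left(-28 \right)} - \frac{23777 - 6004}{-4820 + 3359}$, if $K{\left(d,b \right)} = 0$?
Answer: $\frac{590485}{1461} \approx 404.17$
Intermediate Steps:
$v{\left(M \right)} = M \left(14 + M\right)$ ($v{\left(M \right)} = \left(M + 14\right) \left(0 + M\right) = \left(14 + M\right) M = M \left(14 + M\right)$)
$v{\left(-28 \right)} - \frac{23777 - 6004}{-4820 + 3359} = - 28 \left(14 - 28\right) - \frac{23777 - 6004}{-4820 + 3359} = \left(-28\right) \left(-14\right) - \frac{17773}{-1461} = 392 - 17773 \left(- \frac{1}{1461}\right) = 392 - - \frac{17773}{1461} = 392 + \frac{17773}{1461} = \frac{590485}{1461}$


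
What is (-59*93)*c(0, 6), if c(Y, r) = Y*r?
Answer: 0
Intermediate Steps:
(-59*93)*c(0, 6) = (-59*93)*(0*6) = -5487*0 = 0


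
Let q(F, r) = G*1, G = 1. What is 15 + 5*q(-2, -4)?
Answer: 20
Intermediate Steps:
q(F, r) = 1 (q(F, r) = 1*1 = 1)
15 + 5*q(-2, -4) = 15 + 5*1 = 15 + 5 = 20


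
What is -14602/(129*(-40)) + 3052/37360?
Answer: 1753997/602430 ≈ 2.9115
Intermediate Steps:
-14602/(129*(-40)) + 3052/37360 = -14602/(-5160) + 3052*(1/37360) = -14602*(-1/5160) + 763/9340 = 7301/2580 + 763/9340 = 1753997/602430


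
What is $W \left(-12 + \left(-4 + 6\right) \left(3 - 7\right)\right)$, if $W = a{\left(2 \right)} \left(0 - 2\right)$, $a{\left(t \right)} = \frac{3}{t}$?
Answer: $60$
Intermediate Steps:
$W = -3$ ($W = \frac{3}{2} \left(0 - 2\right) = 3 \cdot \frac{1}{2} \left(-2\right) = \frac{3}{2} \left(-2\right) = -3$)
$W \left(-12 + \left(-4 + 6\right) \left(3 - 7\right)\right) = - 3 \left(-12 + \left(-4 + 6\right) \left(3 - 7\right)\right) = - 3 \left(-12 + 2 \left(-4\right)\right) = - 3 \left(-12 - 8\right) = \left(-3\right) \left(-20\right) = 60$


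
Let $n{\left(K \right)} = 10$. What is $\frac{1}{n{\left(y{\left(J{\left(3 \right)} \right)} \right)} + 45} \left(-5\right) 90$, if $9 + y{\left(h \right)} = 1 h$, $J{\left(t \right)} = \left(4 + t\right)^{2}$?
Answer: $- \frac{90}{11} \approx -8.1818$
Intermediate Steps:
$y{\left(h \right)} = -9 + h$ ($y{\left(h \right)} = -9 + 1 h = -9 + h$)
$\frac{1}{n{\left(y{\left(J{\left(3 \right)} \right)} \right)} + 45} \left(-5\right) 90 = \frac{1}{10 + 45} \left(-5\right) 90 = \frac{1}{55} \left(-5\right) 90 = \left(- \frac{1}{11}\right) 90 = - \frac{90}{11}$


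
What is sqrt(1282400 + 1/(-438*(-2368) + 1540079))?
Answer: sqrt(8518065734069702863)/2577263 ≈ 1132.4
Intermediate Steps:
sqrt(1282400 + 1/(-438*(-2368) + 1540079)) = sqrt(1282400 + 1/(1037184 + 1540079)) = sqrt(1282400 + 1/2577263) = sqrt(3305082071201/2577263) = sqrt(8518065734069702863)/2577263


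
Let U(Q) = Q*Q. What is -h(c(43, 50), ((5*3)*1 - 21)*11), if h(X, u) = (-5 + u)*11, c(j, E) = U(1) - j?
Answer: 781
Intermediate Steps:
U(Q) = Q**2
c(j, E) = 1 - j (c(j, E) = 1**2 - j = 1 - j)
h(X, u) = -55 + 11*u
-h(c(43, 50), ((5*3)*1 - 21)*11) = -(-55 + 11*(((5*3)*1 - 21)*11)) = -(-55 + 11*((15*1 - 21)*11)) = -(-55 + 11*((15 - 21)*11)) = -(-55 + 11*(-6*11)) = -(-55 + 11*(-66)) = -(-55 - 726) = -1*(-781) = 781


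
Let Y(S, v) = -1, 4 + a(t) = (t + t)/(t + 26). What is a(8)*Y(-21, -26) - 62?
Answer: -994/17 ≈ -58.471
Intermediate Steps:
a(t) = -4 + 2*t/(26 + t) (a(t) = -4 + (t + t)/(t + 26) = -4 + (2*t)/(26 + t) = -4 + 2*t/(26 + t))
a(8)*Y(-21, -26) - 62 = (2*(-52 - 1*8)/(26 + 8))*(-1) - 62 = (2*(-52 - 8)/34)*(-1) - 62 = (2*(1/34)*(-60))*(-1) - 62 = -60/17*(-1) - 62 = 60/17 - 62 = -994/17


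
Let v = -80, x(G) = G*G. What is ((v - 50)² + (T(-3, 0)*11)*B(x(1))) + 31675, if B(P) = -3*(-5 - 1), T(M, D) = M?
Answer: 47981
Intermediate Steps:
x(G) = G²
B(P) = 18 (B(P) = -3*(-6) = 18)
((v - 50)² + (T(-3, 0)*11)*B(x(1))) + 31675 = ((-80 - 50)² - 3*11*18) + 31675 = ((-130)² - 33*18) + 31675 = (16900 - 594) + 31675 = 16306 + 31675 = 47981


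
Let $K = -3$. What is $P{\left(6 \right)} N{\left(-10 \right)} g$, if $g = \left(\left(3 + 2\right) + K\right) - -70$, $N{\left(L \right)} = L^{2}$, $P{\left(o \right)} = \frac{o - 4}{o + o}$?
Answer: $1200$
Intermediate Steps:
$P{\left(o \right)} = \frac{-4 + o}{2 o}$
$g = 72$ ($g = \left(\left(3 + 2\right) - 3\right) - -70 = \left(5 - 3\right) + 70 = 2 + 70 = 72$)
$P{\left(6 \right)} N{\left(-10 \right)} g = \frac{-4 + 6}{2 \cdot 6} \left(-10\right)^{2} \cdot 72 = \frac{1}{2} \cdot \frac{1}{6} \cdot 2 \cdot 100 \cdot 72 = \frac{1}{6} \cdot 100 \cdot 72 = \frac{50}{3} \cdot 72 = 1200$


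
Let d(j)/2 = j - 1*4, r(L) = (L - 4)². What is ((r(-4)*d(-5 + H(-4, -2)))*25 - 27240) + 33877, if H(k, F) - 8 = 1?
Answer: 6637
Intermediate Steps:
r(L) = (-4 + L)²
H(k, F) = 9 (H(k, F) = 8 + 1 = 9)
d(j) = -8 + 2*j (d(j) = 2*(j - 1*4) = 2*(j - 4) = 2*(-4 + j) = -8 + 2*j)
((r(-4)*d(-5 + H(-4, -2)))*25 - 27240) + 33877 = (((-4 - 4)²*(-8 + 2*(-5 + 9)))*25 - 27240) + 33877 = (((-8)²*(-8 + 2*4))*25 - 27240) + 33877 = ((64*(-8 + 8))*25 - 27240) + 33877 = ((64*0)*25 - 27240) + 33877 = (0*25 - 27240) + 33877 = (0 - 27240) + 33877 = -27240 + 33877 = 6637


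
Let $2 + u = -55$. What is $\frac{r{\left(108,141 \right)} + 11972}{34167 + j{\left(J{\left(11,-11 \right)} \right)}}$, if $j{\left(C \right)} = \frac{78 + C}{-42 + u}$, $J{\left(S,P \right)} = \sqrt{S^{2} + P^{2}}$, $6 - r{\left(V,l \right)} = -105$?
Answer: $\frac{4046150172735}{11441001826783} + \frac{13158387 \sqrt{2}}{11441001826783} \approx 0.35365$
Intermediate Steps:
$u = -57$ ($u = -2 - 55 = -57$)
$r{\left(V,l \right)} = 111$ ($r{\left(V,l \right)} = 6 - -105 = 6 + 105 = 111$)
$J{\left(S,P \right)} = \sqrt{P^{2} + S^{2}}$
$j{\left(C \right)} = - \frac{26}{33} - \frac{C}{99}$ ($j{\left(C \right)} = \frac{78 + C}{-42 - 57} = \frac{78 + C}{-99} = \left(78 + C\right) \left(- \frac{1}{99}\right) = - \frac{26}{33} - \frac{C}{99}$)
$\frac{r{\left(108,141 \right)} + 11972}{34167 + j{\left(J{\left(11,-11 \right)} \right)}} = \frac{111 + 11972}{34167 - \left(\frac{26}{33} + \frac{\sqrt{\left(-11\right)^{2} + 11^{2}}}{99}\right)} = \frac{12083}{34167 - \left(\frac{26}{33} + \frac{\sqrt{121 + 121}}{99}\right)} = \frac{12083}{34167 - \left(\frac{26}{33} + \frac{\sqrt{242}}{99}\right)} = \frac{12083}{34167 - \left(\frac{26}{33} + \frac{11 \sqrt{2}}{99}\right)} = \frac{12083}{34167 - \left(\frac{26}{33} + \frac{\sqrt{2}}{9}\right)} = \frac{12083}{\frac{1127485}{33} - \frac{\sqrt{2}}{9}}$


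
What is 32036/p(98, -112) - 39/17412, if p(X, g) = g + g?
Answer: -11621241/81256 ≈ -143.02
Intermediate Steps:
p(X, g) = 2*g
32036/p(98, -112) - 39/17412 = 32036/((2*(-112))) - 39/17412 = 32036/(-224) - 39*1/17412 = 32036*(-1/224) - 13/5804 = -8009/56 - 13/5804 = -11621241/81256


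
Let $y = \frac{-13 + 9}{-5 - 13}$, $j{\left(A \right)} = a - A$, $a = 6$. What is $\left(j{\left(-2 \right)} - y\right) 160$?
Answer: $\frac{11200}{9} \approx 1244.4$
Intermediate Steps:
$j{\left(A \right)} = 6 - A$
$y = \frac{2}{9}$ ($y = - \frac{4}{-18} = \left(-4\right) \left(- \frac{1}{18}\right) = \frac{2}{9} \approx 0.22222$)
$\left(j{\left(-2 \right)} - y\right) 160 = \left(\left(6 - -2\right) - \frac{2}{9}\right) 160 = \left(\left(6 + 2\right) - \frac{2}{9}\right) 160 = \left(8 - \frac{2}{9}\right) 160 = \frac{70}{9} \cdot 160 = \frac{11200}{9}$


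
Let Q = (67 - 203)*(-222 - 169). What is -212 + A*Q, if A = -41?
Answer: -2180428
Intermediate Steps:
Q = 53176 (Q = -136*(-391) = 53176)
-212 + A*Q = -212 - 41*53176 = -212 - 2180216 = -2180428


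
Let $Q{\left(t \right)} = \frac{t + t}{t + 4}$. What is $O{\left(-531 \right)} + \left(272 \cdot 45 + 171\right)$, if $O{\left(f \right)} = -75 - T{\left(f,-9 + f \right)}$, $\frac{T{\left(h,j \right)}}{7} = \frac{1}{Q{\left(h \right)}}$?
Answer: $\frac{13097143}{1062} \approx 12333.0$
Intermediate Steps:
$Q{\left(t \right)} = \frac{2 t}{4 + t}$
$T{\left(h,j \right)} = \frac{7 \left(4 + h\right)}{2 h}$ ($T{\left(h,j \right)} = \frac{7}{2 h \frac{1}{4 + h}} = 7 \frac{4 + h}{2 h} = \frac{7 \left(4 + h\right)}{2 h}$)
$O{\left(f \right)} = - \frac{157}{2} - \frac{14}{f}$ ($O{\left(f \right)} = -75 - \left(\frac{7}{2} + \frac{14}{f}\right) = - \frac{157}{2} - \frac{14}{f}$)
$O{\left(-531 \right)} + \left(272 \cdot 45 + 171\right) = \left(- \frac{157}{2} - \frac{14}{-531}\right) + \left(272 \cdot 45 + 171\right) = \left(- \frac{157}{2} - - \frac{14}{531}\right) + \left(12240 + 171\right) = \left(- \frac{157}{2} + \frac{14}{531}\right) + 12411 = - \frac{83339}{1062} + 12411 = \frac{13097143}{1062}$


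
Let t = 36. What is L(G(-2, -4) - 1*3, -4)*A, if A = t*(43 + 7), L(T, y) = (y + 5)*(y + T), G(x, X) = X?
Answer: -19800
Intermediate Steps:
L(T, y) = (5 + y)*(T + y)
A = 1800 (A = 36*(43 + 7) = 36*50 = 1800)
L(G(-2, -4) - 1*3, -4)*A = ((-4)**2 + 5*(-4 - 1*3) + 5*(-4) + (-4 - 1*3)*(-4))*1800 = (16 + 5*(-4 - 3) - 20 + (-4 - 3)*(-4))*1800 = (16 + 5*(-7) - 20 - 7*(-4))*1800 = (16 - 35 - 20 + 28)*1800 = -11*1800 = -19800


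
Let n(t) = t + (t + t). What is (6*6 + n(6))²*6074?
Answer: 17711784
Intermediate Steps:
n(t) = 3*t (n(t) = t + 2*t = 3*t)
(6*6 + n(6))²*6074 = (6*6 + 3*6)²*6074 = (36 + 18)²*6074 = 54²*6074 = 2916*6074 = 17711784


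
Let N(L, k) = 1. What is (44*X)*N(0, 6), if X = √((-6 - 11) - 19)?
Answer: 264*I ≈ 264.0*I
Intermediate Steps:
X = 6*I (X = √(-17 - 19) = √(-36) = 6*I ≈ 6.0*I)
(44*X)*N(0, 6) = (44*(6*I))*1 = (264*I)*1 = 264*I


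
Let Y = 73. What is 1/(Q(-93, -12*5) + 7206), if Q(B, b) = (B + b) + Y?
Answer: 1/7126 ≈ 0.00014033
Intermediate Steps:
Q(B, b) = 73 + B + b (Q(B, b) = (B + b) + 73 = 73 + B + b)
1/(Q(-93, -12*5) + 7206) = 1/((73 - 93 - 12*5) + 7206) = 1/((73 - 93 - 60) + 7206) = 1/(-80 + 7206) = 1/7126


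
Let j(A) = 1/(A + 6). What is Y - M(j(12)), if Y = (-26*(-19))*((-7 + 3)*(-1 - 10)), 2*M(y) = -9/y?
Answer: 21817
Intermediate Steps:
j(A) = 1/(6 + A)
M(y) = -9/(2*y) (M(y) = (-9/y)/2 = -9/(2*y))
Y = 21736 (Y = 494*(-4*(-11)) = 494*44 = 21736)
Y - M(j(12)) = 21736 - (-9)/(2*(1/(6 + 12))) = 21736 - (-9)/(2*(1/18)) = 21736 - (-9)/(2*1/18) = 21736 - (-9)*18/2 = 21736 - 1*(-81) = 21736 + 81 = 21817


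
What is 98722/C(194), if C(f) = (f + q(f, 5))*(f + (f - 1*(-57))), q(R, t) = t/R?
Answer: 19152068/16750245 ≈ 1.1434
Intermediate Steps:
C(f) = (57 + 2*f)*(f + 5/f) (C(f) = (f + 5/f)*(f + (f - 1*(-57))) = (f + 5/f)*(f + (f + 57)) = (f + 5/f)*(f + (57 + f)) = (f + 5/f)*(57 + 2*f) = (57 + 2*f)*(f + 5/f))
98722/C(194) = 98722/(10 + 2*194² + 57*194 + 285/194) = 98722/(10 + 2*37636 + 11058 + 285*(1/194)) = 98722/(10 + 75272 + 11058 + 285/194) = 98722/(16750245/194) = 98722*(194/16750245) = 19152068/16750245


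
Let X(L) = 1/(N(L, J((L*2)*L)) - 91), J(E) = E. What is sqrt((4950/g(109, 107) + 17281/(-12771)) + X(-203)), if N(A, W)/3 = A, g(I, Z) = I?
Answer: sqrt(384147898779477)/2952810 ≈ 6.6376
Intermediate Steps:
N(A, W) = 3*A
X(L) = 1/(-91 + 3*L) (X(L) = 1/(3*L - 91) = 1/(-91 + 3*L))
sqrt((4950/g(109, 107) + 17281/(-12771)) + X(-203)) = sqrt((4950/109 + 17281/(-12771)) + 1/(-91 + 3*(-203))) = sqrt((4950*(1/109) + 17281*(-1/12771)) + 1/(-91 - 609)) = sqrt((4950/109 - 1571/1161) + 1/(-700)) = sqrt(5575711/126549 - 1/700) = sqrt(3902871151/88584300) = sqrt(384147898779477)/2952810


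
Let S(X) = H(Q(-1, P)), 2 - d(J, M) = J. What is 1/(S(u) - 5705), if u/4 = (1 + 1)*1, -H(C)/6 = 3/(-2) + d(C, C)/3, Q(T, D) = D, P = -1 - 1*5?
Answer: -1/5712 ≈ -0.00017507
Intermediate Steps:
P = -6 (P = -1 - 5 = -6)
d(J, M) = 2 - J
H(C) = 5 + 2*C (H(C) = -6*(3/(-2) + (2 - C)/3) = -6*(3*(-½) + (2 - C)*(⅓)) = -6*(-3/2 + (⅔ - C/3)) = -6*(-⅚ - C/3) = 5 + 2*C)
u = 8 (u = 4*((1 + 1)*1) = 4*(2*1) = 4*2 = 8)
S(X) = -7 (S(X) = 5 + 2*(-6) = 5 - 12 = -7)
1/(S(u) - 5705) = 1/(-7 - 5705) = 1/(-5712) = -1/5712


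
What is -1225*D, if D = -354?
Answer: 433650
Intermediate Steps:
-1225*D = -1225*(-354) = 433650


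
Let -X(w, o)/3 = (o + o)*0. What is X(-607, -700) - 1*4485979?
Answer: -4485979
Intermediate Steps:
X(w, o) = 0 (X(w, o) = -3*(o + o)*0 = -3*2*o*0 = -3*0 = 0)
X(-607, -700) - 1*4485979 = 0 - 1*4485979 = 0 - 4485979 = -4485979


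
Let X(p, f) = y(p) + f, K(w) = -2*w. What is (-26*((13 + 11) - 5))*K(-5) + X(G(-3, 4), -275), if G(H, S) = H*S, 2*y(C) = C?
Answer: -5221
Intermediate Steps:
y(C) = C/2
X(p, f) = f + p/2 (X(p, f) = p/2 + f = f + p/2)
(-26*((13 + 11) - 5))*K(-5) + X(G(-3, 4), -275) = (-26*((13 + 11) - 5))*(-2*(-5)) + (-275 + (-3*4)/2) = -26*(24 - 5)*10 + (-275 + (1/2)*(-12)) = -26*19*10 + (-275 - 6) = -494*10 - 281 = -4940 - 281 = -5221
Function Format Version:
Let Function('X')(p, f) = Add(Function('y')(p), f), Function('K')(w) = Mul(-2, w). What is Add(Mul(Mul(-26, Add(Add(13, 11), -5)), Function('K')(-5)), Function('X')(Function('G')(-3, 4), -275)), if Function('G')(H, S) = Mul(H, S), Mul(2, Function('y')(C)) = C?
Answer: -5221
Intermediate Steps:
Function('y')(C) = Mul(Rational(1, 2), C)
Function('X')(p, f) = Add(f, Mul(Rational(1, 2), p)) (Function('X')(p, f) = Add(Mul(Rational(1, 2), p), f) = Add(f, Mul(Rational(1, 2), p)))
Add(Mul(Mul(-26, Add(Add(13, 11), -5)), Function('K')(-5)), Function('X')(Function('G')(-3, 4), -275)) = Add(Mul(Mul(-26, Add(Add(13, 11), -5)), Mul(-2, -5)), Add(-275, Mul(Rational(1, 2), Mul(-3, 4)))) = Add(Mul(Mul(-26, Add(24, -5)), 10), Add(-275, Mul(Rational(1, 2), -12))) = Add(Mul(Mul(-26, 19), 10), Add(-275, -6)) = Add(Mul(-494, 10), -281) = Add(-4940, -281) = -5221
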